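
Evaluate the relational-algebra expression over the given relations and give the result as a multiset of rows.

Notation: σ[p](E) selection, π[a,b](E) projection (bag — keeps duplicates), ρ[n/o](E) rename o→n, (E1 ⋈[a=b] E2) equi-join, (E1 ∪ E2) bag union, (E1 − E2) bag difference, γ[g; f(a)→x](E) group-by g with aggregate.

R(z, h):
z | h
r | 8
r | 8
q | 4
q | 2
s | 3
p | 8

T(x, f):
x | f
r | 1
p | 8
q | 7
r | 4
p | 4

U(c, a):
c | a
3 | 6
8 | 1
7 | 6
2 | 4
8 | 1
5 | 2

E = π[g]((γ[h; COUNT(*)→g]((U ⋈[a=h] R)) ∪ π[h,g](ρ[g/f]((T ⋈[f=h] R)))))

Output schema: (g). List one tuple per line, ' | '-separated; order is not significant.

Stepwise |·|:
  U → 6
  R → 6
  (U ⋈[a=h] R) → 2
  γ[h; COUNT(*)→g]((U ⋈[a=h] R)) → 2
  T → 5
  R → 6
  (T ⋈[f=h] R) → 5
  ρ[g/f]((T ⋈[f=h] R)) → 5
  π[h,g](ρ[g/f]((T ⋈[f=h] R))) → 5
  (γ[h; COUNT(*)→g]((U ⋈[a=h] R)) ∪ π[h,g](ρ[g/f]((T ⋈[f=h] R)))) → 7
  π[g]((γ[h; COUNT(*)→g]((U ⋈[a=h] R)) ∪ π[h,g](ρ[g/f]((T ⋈[f=h] R))))) → 7

== RESULT ==
g
1
1
4
4
8
8
8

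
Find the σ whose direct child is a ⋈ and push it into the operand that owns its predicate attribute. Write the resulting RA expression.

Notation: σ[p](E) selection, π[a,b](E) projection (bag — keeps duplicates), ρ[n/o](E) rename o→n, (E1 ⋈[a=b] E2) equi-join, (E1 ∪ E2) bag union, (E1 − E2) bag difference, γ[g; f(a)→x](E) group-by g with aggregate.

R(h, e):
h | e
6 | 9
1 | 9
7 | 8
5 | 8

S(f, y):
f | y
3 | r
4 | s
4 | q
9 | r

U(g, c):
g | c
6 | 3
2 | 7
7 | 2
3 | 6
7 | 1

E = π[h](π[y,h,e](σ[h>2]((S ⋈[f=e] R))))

σ filters on h, owned by the right side.
E' = π[h](π[y,h,e]((S ⋈[f=e] σ[h>2](R))))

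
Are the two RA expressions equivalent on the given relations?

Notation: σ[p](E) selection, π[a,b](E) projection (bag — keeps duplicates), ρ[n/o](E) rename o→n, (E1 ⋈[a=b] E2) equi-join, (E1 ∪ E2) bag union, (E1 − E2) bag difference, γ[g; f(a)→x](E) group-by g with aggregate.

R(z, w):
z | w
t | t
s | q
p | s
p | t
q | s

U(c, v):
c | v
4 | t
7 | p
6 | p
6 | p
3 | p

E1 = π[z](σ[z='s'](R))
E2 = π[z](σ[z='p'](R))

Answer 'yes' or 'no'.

E1 row counts bottom-up:
  R → 5
  σ[z='s'](R) → 1
  π[z](σ[z='s'](R)) → 1
E2 row counts bottom-up:
  R → 5
  σ[z='p'](R) → 2
  π[z](σ[z='p'](R)) → 2

E1 result:
z
s
E2 result:
z
p
p
Witness: ('p',) appears 0× in E1 but 2× in E2.

no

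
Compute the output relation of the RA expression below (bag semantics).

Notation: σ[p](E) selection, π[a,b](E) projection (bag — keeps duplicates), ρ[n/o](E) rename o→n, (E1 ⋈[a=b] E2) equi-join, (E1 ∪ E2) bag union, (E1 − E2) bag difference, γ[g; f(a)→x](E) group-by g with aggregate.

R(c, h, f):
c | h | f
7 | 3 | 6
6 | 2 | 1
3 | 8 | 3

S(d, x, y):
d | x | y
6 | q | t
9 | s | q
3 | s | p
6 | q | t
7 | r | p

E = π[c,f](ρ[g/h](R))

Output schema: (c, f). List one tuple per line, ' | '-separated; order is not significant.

Row counts bottom-up:
  R → 3
  ρ[g/h](R) → 3
  π[c,f](ρ[g/h](R)) → 3

== RESULT ==
c | f
3 | 3
6 | 1
7 | 6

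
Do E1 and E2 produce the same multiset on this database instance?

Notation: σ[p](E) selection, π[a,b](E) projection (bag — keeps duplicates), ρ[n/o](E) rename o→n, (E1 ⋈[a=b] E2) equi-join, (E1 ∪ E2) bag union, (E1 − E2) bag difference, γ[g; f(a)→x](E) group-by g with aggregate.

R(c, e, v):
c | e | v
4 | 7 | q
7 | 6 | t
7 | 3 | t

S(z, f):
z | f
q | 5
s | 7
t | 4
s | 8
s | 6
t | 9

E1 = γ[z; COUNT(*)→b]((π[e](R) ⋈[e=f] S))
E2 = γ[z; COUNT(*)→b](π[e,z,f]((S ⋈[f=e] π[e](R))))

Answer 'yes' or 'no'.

E1 subexpression sizes:
  R → 3
  π[e](R) → 3
  S → 6
  (π[e](R) ⋈[e=f] S) → 2
  γ[z; COUNT(*)→b]((π[e](R) ⋈[e=f] S)) → 1
E2 subexpression sizes:
  S → 6
  R → 3
  π[e](R) → 3
  (S ⋈[f=e] π[e](R)) → 2
  π[e,z,f]((S ⋈[f=e] π[e](R))) → 2
  γ[z; COUNT(*)→b](π[e,z,f]((S ⋈[f=e] π[e](R)))) → 1

E1 and E2 produce the same multiset:
z | b
s | 2

yes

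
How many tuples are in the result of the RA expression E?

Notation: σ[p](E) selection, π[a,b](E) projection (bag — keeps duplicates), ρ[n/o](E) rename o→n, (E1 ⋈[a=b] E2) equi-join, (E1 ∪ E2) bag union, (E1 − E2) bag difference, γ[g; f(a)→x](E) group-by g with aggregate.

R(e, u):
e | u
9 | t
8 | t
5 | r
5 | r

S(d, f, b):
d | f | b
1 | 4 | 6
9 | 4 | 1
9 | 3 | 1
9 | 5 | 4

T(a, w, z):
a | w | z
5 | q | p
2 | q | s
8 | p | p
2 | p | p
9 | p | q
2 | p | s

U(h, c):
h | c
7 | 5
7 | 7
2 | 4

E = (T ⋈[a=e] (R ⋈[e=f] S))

Row counts bottom-up:
  T → 6
  R → 4
  S → 4
  (R ⋈[e=f] S) → 2
  (T ⋈[a=e] (R ⋈[e=f] S)) → 2

|E| = 2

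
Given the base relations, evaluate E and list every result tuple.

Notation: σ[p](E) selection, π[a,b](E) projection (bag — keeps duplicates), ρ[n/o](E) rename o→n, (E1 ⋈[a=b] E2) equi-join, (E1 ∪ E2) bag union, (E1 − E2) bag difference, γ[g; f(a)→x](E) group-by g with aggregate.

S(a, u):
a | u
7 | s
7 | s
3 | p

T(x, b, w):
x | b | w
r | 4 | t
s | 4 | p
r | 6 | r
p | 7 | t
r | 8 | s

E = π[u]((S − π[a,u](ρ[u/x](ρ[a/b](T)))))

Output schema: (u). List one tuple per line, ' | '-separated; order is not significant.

Subexpression sizes:
  S → 3
  T → 5
  ρ[a/b](T) → 5
  ρ[u/x](ρ[a/b](T)) → 5
  π[a,u](ρ[u/x](ρ[a/b](T))) → 5
  (S − π[a,u](ρ[u/x](ρ[a/b](T)))) → 3
  π[u]((S − π[a,u](ρ[u/x](ρ[a/b](T))))) → 3

== RESULT ==
u
p
s
s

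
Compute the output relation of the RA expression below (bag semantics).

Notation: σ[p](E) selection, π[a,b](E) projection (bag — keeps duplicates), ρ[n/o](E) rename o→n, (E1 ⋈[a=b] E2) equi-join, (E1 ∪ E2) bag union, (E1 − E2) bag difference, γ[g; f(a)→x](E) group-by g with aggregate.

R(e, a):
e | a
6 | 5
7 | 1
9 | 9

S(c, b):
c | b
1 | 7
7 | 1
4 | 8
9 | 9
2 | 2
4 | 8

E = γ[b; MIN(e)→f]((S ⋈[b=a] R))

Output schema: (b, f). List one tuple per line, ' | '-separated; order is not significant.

Subexpression sizes:
  S → 6
  R → 3
  (S ⋈[b=a] R) → 2
  γ[b; MIN(e)→f]((S ⋈[b=a] R)) → 2

== RESULT ==
b | f
1 | 7
9 | 9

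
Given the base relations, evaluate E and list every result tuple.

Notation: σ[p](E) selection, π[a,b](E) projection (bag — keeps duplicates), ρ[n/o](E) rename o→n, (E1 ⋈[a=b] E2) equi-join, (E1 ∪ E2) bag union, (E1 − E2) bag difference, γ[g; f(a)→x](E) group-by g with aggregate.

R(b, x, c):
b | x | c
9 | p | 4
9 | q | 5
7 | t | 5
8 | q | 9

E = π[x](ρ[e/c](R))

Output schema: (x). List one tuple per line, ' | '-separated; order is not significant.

Stepwise |·|:
  R → 4
  ρ[e/c](R) → 4
  π[x](ρ[e/c](R)) → 4

== RESULT ==
x
p
q
q
t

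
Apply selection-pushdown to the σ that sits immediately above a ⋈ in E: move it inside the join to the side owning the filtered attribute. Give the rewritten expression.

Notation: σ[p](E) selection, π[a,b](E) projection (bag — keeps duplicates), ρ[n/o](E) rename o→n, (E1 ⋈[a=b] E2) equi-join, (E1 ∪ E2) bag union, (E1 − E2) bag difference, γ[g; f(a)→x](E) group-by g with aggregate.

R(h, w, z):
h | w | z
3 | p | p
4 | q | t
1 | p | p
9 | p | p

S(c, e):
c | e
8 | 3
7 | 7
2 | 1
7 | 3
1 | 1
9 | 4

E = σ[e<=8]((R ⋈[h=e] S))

σ filters on e, owned by the right side.
E' = (R ⋈[h=e] σ[e<=8](S))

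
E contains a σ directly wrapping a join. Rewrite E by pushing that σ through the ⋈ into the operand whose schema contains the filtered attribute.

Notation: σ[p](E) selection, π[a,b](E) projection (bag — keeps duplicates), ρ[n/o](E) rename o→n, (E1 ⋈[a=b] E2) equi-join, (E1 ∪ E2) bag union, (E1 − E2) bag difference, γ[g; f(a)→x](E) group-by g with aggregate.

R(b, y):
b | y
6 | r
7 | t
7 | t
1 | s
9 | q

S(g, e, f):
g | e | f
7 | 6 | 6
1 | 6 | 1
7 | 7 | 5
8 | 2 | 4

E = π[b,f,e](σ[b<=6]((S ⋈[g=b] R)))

σ filters on b, owned by the right side.
E' = π[b,f,e]((S ⋈[g=b] σ[b<=6](R)))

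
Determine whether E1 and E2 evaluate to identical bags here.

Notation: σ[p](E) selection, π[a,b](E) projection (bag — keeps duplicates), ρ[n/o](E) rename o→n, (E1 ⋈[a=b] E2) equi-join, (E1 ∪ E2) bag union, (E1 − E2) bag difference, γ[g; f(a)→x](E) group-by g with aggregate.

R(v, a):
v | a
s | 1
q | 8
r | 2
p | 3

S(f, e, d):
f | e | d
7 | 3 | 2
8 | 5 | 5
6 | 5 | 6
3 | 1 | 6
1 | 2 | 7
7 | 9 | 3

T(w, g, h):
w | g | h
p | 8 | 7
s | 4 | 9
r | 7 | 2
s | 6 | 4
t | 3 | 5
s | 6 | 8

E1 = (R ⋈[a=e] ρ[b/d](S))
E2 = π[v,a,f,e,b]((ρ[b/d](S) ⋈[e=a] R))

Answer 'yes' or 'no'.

E1 stepwise |·|:
  R → 4
  S → 6
  ρ[b/d](S) → 6
  (R ⋈[a=e] ρ[b/d](S)) → 3
E2 stepwise |·|:
  S → 6
  ρ[b/d](S) → 6
  R → 4
  (ρ[b/d](S) ⋈[e=a] R) → 3
  π[v,a,f,e,b]((ρ[b/d](S) ⋈[e=a] R)) → 3

E1 and E2 produce the same multiset:
v | a | f | e | b
p | 3 | 7 | 3 | 2
r | 2 | 1 | 2 | 7
s | 1 | 3 | 1 | 6

yes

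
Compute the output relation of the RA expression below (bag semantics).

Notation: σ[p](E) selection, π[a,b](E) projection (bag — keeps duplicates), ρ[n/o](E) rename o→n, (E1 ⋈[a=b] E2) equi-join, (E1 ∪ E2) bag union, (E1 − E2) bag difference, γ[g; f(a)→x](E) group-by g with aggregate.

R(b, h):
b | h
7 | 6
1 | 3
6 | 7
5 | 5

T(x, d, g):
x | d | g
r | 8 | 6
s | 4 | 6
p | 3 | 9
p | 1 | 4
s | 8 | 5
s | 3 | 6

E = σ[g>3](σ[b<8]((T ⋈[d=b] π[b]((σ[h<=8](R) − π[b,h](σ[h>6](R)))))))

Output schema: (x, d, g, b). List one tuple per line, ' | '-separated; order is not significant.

Row counts bottom-up:
  T → 6
  R → 4
  σ[h<=8](R) → 4
  R → 4
  σ[h>6](R) → 1
  π[b,h](σ[h>6](R)) → 1
  (σ[h<=8](R) − π[b,h](σ[h>6](R))) → 3
  π[b]((σ[h<=8](R) − π[b,h](σ[h>6](R)))) → 3
  (T ⋈[d=b] π[b]((σ[h<=8](R) − π[b,h](σ[h>6](R))))) → 1
  σ[b<8]((T ⋈[d=b] π[b]((σ[h<=8](R) − π[b,h](σ[h>6](R)))))) → 1
  σ[g>3](σ[b<8]((T ⋈[d=b] π[b]((σ[h<=8](R) − π[b,h](σ[h>6](R))))))) → 1

== RESULT ==
x | d | g | b
p | 1 | 4 | 1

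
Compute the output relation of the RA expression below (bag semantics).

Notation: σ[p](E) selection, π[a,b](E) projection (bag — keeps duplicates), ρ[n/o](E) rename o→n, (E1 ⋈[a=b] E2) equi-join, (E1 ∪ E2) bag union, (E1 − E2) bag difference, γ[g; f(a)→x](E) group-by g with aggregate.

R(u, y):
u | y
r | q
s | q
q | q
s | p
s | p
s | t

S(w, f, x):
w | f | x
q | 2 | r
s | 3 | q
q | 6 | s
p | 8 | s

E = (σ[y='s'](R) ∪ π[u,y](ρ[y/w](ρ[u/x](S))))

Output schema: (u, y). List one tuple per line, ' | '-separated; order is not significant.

Subexpression sizes:
  R → 6
  σ[y='s'](R) → 0
  S → 4
  ρ[u/x](S) → 4
  ρ[y/w](ρ[u/x](S)) → 4
  π[u,y](ρ[y/w](ρ[u/x](S))) → 4
  (σ[y='s'](R) ∪ π[u,y](ρ[y/w](ρ[u/x](S)))) → 4

== RESULT ==
u | y
q | s
r | q
s | p
s | q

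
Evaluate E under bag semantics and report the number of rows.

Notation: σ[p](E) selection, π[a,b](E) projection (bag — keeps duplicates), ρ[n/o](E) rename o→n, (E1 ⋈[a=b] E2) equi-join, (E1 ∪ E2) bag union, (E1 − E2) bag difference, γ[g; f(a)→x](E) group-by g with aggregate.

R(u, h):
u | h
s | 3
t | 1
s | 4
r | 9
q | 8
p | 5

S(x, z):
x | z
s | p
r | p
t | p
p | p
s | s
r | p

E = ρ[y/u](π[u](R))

Stepwise |·|:
  R → 6
  π[u](R) → 6
  ρ[y/u](π[u](R)) → 6

|E| = 6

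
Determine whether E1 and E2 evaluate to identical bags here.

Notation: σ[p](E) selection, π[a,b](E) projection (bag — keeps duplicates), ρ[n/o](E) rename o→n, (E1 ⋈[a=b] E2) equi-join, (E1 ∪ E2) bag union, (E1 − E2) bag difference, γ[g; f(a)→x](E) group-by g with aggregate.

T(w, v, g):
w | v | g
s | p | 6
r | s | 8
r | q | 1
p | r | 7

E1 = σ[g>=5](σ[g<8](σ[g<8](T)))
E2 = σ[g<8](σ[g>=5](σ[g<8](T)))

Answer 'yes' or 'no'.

E1 subexpression sizes:
  T → 4
  σ[g<8](T) → 3
  σ[g<8](σ[g<8](T)) → 3
  σ[g>=5](σ[g<8](σ[g<8](T))) → 2
E2 subexpression sizes:
  T → 4
  σ[g<8](T) → 3
  σ[g>=5](σ[g<8](T)) → 2
  σ[g<8](σ[g>=5](σ[g<8](T))) → 2

E1 and E2 produce the same multiset:
w | v | g
p | r | 7
s | p | 6

yes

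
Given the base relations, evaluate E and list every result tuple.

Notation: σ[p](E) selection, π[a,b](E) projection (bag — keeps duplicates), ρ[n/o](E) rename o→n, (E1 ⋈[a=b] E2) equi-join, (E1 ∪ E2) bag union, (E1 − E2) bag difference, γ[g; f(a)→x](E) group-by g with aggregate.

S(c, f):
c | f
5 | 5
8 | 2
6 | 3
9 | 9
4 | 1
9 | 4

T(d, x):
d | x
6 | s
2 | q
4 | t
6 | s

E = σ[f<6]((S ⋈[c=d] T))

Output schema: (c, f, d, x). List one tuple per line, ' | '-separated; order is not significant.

Row counts bottom-up:
  S → 6
  T → 4
  (S ⋈[c=d] T) → 3
  σ[f<6]((S ⋈[c=d] T)) → 3

== RESULT ==
c | f | d | x
4 | 1 | 4 | t
6 | 3 | 6 | s
6 | 3 | 6 | s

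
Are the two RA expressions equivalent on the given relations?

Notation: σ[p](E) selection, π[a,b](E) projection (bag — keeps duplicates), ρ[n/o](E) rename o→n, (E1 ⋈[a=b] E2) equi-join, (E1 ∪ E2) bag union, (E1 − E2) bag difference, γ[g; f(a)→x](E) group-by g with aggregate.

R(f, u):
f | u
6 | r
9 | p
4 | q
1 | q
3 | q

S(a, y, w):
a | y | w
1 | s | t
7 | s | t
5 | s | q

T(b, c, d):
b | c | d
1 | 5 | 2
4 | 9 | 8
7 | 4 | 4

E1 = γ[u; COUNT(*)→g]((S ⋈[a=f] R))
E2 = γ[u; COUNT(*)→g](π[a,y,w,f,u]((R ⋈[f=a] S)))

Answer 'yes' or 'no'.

E1 subexpression sizes:
  S → 3
  R → 5
  (S ⋈[a=f] R) → 1
  γ[u; COUNT(*)→g]((S ⋈[a=f] R)) → 1
E2 subexpression sizes:
  R → 5
  S → 3
  (R ⋈[f=a] S) → 1
  π[a,y,w,f,u]((R ⋈[f=a] S)) → 1
  γ[u; COUNT(*)→g](π[a,y,w,f,u]((R ⋈[f=a] S))) → 1

E1 and E2 produce the same multiset:
u | g
q | 1

yes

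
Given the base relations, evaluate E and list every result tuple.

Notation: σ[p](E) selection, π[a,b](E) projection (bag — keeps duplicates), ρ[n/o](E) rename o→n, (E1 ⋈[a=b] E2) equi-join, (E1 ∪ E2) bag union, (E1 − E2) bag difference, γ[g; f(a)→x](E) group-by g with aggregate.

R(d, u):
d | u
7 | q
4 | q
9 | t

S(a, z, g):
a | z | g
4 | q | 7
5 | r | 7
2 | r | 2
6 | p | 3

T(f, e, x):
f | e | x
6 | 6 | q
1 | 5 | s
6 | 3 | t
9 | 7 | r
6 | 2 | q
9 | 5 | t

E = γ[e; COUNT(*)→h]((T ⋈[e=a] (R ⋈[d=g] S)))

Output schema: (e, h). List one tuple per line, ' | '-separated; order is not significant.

Stepwise |·|:
  T → 6
  R → 3
  S → 4
  (R ⋈[d=g] S) → 2
  (T ⋈[e=a] (R ⋈[d=g] S)) → 2
  γ[e; COUNT(*)→h]((T ⋈[e=a] (R ⋈[d=g] S))) → 1

== RESULT ==
e | h
5 | 2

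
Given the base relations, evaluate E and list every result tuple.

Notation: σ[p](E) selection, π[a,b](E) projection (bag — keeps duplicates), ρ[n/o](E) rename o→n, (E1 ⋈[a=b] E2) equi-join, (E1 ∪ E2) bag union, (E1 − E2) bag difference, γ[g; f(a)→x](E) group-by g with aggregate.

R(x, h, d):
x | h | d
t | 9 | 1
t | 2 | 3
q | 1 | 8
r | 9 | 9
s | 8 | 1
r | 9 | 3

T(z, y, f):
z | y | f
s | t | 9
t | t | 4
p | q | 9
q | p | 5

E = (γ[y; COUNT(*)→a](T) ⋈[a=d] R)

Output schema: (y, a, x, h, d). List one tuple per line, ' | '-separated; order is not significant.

Row counts bottom-up:
  T → 4
  γ[y; COUNT(*)→a](T) → 3
  R → 6
  (γ[y; COUNT(*)→a](T) ⋈[a=d] R) → 4

== RESULT ==
y | a | x | h | d
p | 1 | s | 8 | 1
p | 1 | t | 9 | 1
q | 1 | s | 8 | 1
q | 1 | t | 9 | 1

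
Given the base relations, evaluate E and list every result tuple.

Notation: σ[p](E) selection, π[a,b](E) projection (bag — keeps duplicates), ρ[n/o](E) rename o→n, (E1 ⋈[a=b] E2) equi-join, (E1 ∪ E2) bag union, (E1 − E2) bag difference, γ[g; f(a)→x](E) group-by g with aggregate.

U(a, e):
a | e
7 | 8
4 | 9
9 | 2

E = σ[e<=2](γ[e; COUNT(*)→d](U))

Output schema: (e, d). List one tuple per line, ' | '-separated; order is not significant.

Stepwise |·|:
  U → 3
  γ[e; COUNT(*)→d](U) → 3
  σ[e<=2](γ[e; COUNT(*)→d](U)) → 1

== RESULT ==
e | d
2 | 1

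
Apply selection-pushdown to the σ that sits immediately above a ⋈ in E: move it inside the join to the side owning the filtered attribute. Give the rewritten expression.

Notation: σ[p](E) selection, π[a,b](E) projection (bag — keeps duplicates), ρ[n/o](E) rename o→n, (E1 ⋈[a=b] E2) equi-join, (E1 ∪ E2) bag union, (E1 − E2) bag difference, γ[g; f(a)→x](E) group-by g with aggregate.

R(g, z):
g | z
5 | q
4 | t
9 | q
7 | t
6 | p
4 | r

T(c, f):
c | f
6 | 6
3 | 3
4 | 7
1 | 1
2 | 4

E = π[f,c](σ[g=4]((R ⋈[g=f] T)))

σ filters on g, owned by the left side.
E' = π[f,c]((σ[g=4](R) ⋈[g=f] T))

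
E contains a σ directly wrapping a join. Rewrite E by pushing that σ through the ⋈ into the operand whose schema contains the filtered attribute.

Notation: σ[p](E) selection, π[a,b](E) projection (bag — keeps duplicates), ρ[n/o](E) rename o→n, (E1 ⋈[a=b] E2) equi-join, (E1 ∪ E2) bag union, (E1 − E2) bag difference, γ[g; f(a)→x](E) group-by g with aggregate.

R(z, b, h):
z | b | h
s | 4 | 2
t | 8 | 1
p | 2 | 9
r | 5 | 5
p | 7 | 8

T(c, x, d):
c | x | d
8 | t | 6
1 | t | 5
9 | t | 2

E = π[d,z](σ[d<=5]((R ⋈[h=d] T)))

σ filters on d, owned by the right side.
E' = π[d,z]((R ⋈[h=d] σ[d<=5](T)))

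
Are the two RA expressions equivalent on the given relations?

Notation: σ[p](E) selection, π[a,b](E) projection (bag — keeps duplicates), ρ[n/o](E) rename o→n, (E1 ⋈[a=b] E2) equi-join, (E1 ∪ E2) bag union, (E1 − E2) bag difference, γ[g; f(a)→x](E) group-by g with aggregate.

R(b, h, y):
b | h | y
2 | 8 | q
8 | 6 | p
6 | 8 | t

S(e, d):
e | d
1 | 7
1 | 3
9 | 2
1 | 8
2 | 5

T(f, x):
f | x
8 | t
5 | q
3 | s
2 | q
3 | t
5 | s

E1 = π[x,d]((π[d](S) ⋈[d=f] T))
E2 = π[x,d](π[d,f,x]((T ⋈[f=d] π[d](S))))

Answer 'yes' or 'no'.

E1 subexpression sizes:
  S → 5
  π[d](S) → 5
  T → 6
  (π[d](S) ⋈[d=f] T) → 6
  π[x,d]((π[d](S) ⋈[d=f] T)) → 6
E2 subexpression sizes:
  T → 6
  S → 5
  π[d](S) → 5
  (T ⋈[f=d] π[d](S)) → 6
  π[d,f,x]((T ⋈[f=d] π[d](S))) → 6
  π[x,d](π[d,f,x]((T ⋈[f=d] π[d](S)))) → 6

E1 and E2 produce the same multiset:
x | d
q | 2
q | 5
s | 3
s | 5
t | 3
t | 8

yes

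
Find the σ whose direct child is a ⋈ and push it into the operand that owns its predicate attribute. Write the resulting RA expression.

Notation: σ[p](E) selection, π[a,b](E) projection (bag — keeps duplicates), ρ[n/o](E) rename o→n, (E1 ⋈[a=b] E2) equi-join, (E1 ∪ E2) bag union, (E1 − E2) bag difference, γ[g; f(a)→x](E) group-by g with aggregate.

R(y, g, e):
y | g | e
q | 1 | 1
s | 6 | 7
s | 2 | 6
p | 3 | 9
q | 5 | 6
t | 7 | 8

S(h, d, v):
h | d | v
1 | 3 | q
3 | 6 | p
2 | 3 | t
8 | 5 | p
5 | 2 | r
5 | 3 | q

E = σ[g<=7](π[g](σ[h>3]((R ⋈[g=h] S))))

σ filters on h, owned by the right side.
E' = σ[g<=7](π[g]((R ⋈[g=h] σ[h>3](S))))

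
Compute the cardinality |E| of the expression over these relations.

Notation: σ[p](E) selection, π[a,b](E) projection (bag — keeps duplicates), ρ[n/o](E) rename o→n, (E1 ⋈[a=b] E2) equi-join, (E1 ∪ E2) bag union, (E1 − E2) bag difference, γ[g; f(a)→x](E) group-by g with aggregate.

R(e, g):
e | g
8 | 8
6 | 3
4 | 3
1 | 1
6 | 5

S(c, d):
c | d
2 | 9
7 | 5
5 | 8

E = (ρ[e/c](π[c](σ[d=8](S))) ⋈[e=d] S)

Stepwise |·|:
  S → 3
  σ[d=8](S) → 1
  π[c](σ[d=8](S)) → 1
  ρ[e/c](π[c](σ[d=8](S))) → 1
  S → 3
  (ρ[e/c](π[c](σ[d=8](S))) ⋈[e=d] S) → 1

|E| = 1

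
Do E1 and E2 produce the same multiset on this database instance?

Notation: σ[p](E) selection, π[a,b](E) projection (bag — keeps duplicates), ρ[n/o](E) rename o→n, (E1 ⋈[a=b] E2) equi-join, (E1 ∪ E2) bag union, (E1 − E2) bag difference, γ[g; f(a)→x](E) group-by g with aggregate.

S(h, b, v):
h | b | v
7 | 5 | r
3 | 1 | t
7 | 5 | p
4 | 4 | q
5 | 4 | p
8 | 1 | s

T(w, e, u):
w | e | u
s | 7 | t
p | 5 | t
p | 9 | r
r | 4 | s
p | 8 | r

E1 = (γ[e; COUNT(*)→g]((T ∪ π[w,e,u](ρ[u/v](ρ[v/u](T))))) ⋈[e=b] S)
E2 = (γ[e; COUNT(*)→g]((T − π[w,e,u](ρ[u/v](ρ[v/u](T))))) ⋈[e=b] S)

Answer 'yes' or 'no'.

E1 per-node cardinality:
  T → 5
  T → 5
  ρ[v/u](T) → 5
  ρ[u/v](ρ[v/u](T)) → 5
  π[w,e,u](ρ[u/v](ρ[v/u](T))) → 5
  (T ∪ π[w,e,u](ρ[u/v](ρ[v/u](T)))) → 10
  γ[e; COUNT(*)→g]((T ∪ π[w,e,u](ρ[u/v](ρ[v/u](T))))) → 5
  S → 6
  (γ[e; COUNT(*)→g]((T ∪ π[w,e,u](ρ[u/v](ρ[v/u](T))))) ⋈[e=b] S) → 4
E2 per-node cardinality:
  T → 5
  T → 5
  ρ[v/u](T) → 5
  ρ[u/v](ρ[v/u](T)) → 5
  π[w,e,u](ρ[u/v](ρ[v/u](T))) → 5
  (T − π[w,e,u](ρ[u/v](ρ[v/u](T)))) → 0
  γ[e; COUNT(*)→g]((T − π[w,e,u](ρ[u/v](ρ[v/u](T))))) → 0
  S → 6
  (γ[e; COUNT(*)→g]((T − π[w,e,u](ρ[u/v](ρ[v/u](T))))) ⋈[e=b] S) → 0

E1 result:
e | g | h | b | v
4 | 2 | 4 | 4 | q
4 | 2 | 5 | 4 | p
5 | 2 | 7 | 5 | p
5 | 2 | 7 | 5 | r
E2 result:
e | g | h | b | v
(0 rows)
Witness: (4, 2, 4, 4, 'q') appears 1× in E1 but 0× in E2.

no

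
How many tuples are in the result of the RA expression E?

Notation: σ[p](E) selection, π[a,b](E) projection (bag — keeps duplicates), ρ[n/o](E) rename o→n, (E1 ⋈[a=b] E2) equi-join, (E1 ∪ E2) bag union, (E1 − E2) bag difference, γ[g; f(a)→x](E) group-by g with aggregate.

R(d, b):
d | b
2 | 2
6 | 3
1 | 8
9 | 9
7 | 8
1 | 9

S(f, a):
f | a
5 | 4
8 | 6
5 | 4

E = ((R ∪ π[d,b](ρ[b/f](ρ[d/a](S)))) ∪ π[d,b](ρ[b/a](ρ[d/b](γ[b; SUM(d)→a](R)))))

Stepwise |·|:
  R → 6
  S → 3
  ρ[d/a](S) → 3
  ρ[b/f](ρ[d/a](S)) → 3
  π[d,b](ρ[b/f](ρ[d/a](S))) → 3
  (R ∪ π[d,b](ρ[b/f](ρ[d/a](S)))) → 9
  R → 6
  γ[b; SUM(d)→a](R) → 4
  ρ[d/b](γ[b; SUM(d)→a](R)) → 4
  ρ[b/a](ρ[d/b](γ[b; SUM(d)→a](R))) → 4
  π[d,b](ρ[b/a](ρ[d/b](γ[b; SUM(d)→a](R)))) → 4
  ((R ∪ π[d,b](ρ[b/f](ρ[d/a](S)))) ∪ π[d,b](ρ[b/a](ρ[d/b](γ[b; SUM(d)→a](R))))) → 13

|E| = 13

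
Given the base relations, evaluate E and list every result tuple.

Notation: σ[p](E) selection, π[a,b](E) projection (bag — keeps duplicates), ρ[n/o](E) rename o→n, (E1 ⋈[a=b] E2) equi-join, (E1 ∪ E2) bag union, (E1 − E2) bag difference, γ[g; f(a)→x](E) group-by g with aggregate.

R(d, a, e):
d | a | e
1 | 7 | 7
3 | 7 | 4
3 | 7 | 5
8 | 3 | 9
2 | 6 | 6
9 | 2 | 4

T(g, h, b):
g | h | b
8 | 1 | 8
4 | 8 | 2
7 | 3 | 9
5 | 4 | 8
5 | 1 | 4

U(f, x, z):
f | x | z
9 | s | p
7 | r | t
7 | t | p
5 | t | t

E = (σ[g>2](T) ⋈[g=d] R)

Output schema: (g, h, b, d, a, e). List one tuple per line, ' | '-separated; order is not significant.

Row counts bottom-up:
  T → 5
  σ[g>2](T) → 5
  R → 6
  (σ[g>2](T) ⋈[g=d] R) → 1

== RESULT ==
g | h | b | d | a | e
8 | 1 | 8 | 8 | 3 | 9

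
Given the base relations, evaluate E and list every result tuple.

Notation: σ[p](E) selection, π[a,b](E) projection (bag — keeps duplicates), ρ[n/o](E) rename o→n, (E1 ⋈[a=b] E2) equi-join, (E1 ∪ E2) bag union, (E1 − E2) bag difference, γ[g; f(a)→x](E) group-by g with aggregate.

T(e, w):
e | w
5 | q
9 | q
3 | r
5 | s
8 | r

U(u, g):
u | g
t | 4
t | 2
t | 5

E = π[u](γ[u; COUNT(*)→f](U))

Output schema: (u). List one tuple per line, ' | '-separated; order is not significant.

Row counts bottom-up:
  U → 3
  γ[u; COUNT(*)→f](U) → 1
  π[u](γ[u; COUNT(*)→f](U)) → 1

== RESULT ==
u
t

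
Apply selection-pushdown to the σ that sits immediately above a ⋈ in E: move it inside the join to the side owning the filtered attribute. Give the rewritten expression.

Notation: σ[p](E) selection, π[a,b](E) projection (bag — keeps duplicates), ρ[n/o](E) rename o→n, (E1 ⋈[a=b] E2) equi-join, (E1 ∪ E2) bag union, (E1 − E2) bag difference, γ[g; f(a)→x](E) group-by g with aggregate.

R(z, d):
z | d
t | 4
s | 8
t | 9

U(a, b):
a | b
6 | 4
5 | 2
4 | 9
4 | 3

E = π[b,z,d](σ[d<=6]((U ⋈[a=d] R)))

σ filters on d, owned by the right side.
E' = π[b,z,d]((U ⋈[a=d] σ[d<=6](R)))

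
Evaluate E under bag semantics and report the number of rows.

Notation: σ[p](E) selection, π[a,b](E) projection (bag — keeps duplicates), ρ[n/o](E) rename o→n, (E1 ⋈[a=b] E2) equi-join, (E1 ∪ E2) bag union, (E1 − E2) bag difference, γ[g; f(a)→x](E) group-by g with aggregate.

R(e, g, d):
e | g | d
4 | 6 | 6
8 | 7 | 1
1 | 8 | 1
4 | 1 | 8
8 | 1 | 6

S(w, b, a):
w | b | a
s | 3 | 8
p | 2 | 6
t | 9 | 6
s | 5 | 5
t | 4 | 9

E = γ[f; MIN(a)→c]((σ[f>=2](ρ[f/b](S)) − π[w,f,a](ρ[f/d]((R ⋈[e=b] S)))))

Stepwise |·|:
  S → 5
  ρ[f/b](S) → 5
  σ[f>=2](ρ[f/b](S)) → 5
  R → 5
  S → 5
  (R ⋈[e=b] S) → 2
  ρ[f/d]((R ⋈[e=b] S)) → 2
  π[w,f,a](ρ[f/d]((R ⋈[e=b] S))) → 2
  (σ[f>=2](ρ[f/b](S)) − π[w,f,a](ρ[f/d]((R ⋈[e=b] S)))) → 5
  γ[f; MIN(a)→c]((σ[f>=2](ρ[f/b](S)) − π[w,f,a](ρ[f/d]((R ⋈[e=b] S))))) → 5

|E| = 5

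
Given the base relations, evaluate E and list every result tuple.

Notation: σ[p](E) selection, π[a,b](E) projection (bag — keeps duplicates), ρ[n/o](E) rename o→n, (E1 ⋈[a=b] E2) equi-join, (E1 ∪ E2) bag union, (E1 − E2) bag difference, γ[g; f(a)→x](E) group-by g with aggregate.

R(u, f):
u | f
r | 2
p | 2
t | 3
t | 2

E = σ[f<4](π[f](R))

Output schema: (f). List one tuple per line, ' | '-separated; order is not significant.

Row counts bottom-up:
  R → 4
  π[f](R) → 4
  σ[f<4](π[f](R)) → 4

== RESULT ==
f
2
2
2
3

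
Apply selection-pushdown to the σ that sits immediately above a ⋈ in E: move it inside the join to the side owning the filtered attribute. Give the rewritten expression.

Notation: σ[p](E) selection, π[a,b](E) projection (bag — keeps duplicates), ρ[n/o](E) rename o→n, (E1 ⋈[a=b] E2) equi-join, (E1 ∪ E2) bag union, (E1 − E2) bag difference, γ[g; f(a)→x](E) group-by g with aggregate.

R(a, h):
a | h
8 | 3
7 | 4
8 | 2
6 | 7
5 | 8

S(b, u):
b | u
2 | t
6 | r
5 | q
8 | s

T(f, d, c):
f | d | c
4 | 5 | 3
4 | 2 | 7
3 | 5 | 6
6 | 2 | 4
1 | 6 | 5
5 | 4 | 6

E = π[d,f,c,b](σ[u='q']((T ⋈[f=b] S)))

σ filters on u, owned by the right side.
E' = π[d,f,c,b]((T ⋈[f=b] σ[u='q'](S)))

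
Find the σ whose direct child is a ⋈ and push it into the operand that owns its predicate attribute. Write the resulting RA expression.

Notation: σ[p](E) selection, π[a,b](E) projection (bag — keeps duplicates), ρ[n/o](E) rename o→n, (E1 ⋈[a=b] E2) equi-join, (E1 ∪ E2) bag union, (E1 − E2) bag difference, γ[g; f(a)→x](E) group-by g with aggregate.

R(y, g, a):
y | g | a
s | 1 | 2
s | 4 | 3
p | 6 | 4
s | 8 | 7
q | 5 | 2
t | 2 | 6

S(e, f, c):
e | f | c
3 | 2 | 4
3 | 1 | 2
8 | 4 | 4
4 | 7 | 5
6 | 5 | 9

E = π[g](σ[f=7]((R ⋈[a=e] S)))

σ filters on f, owned by the right side.
E' = π[g]((R ⋈[a=e] σ[f=7](S)))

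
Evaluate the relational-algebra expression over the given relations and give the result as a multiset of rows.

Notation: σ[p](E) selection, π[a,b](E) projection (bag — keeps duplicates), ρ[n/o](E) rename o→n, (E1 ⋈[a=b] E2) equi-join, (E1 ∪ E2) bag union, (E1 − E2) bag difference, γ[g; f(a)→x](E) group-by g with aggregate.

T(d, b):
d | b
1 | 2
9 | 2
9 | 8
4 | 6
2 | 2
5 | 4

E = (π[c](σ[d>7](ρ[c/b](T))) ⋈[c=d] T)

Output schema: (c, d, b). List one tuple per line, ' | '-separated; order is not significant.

Subexpression sizes:
  T → 6
  ρ[c/b](T) → 6
  σ[d>7](ρ[c/b](T)) → 2
  π[c](σ[d>7](ρ[c/b](T))) → 2
  T → 6
  (π[c](σ[d>7](ρ[c/b](T))) ⋈[c=d] T) → 1

== RESULT ==
c | d | b
2 | 2 | 2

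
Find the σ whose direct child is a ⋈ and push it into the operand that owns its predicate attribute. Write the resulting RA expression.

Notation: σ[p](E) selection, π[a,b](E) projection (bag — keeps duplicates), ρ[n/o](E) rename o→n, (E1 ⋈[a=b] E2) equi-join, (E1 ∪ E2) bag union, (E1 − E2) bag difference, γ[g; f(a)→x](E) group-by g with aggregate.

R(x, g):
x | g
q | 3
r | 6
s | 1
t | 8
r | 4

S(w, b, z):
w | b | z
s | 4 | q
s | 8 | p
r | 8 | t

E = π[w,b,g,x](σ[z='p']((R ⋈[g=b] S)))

σ filters on z, owned by the right side.
E' = π[w,b,g,x]((R ⋈[g=b] σ[z='p'](S)))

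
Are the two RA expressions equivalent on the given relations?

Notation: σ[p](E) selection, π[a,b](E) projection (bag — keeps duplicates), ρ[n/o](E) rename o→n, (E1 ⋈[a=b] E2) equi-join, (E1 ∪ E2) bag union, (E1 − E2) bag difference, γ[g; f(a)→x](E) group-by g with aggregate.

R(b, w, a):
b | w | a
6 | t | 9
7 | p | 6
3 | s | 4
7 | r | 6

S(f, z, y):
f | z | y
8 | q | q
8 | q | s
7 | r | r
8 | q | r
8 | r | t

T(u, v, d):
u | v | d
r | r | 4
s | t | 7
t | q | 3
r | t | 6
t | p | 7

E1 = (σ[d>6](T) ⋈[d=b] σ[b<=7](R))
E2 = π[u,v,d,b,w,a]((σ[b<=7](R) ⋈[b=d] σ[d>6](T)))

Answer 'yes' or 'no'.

E1 row counts bottom-up:
  T → 5
  σ[d>6](T) → 2
  R → 4
  σ[b<=7](R) → 4
  (σ[d>6](T) ⋈[d=b] σ[b<=7](R)) → 4
E2 row counts bottom-up:
  R → 4
  σ[b<=7](R) → 4
  T → 5
  σ[d>6](T) → 2
  (σ[b<=7](R) ⋈[b=d] σ[d>6](T)) → 4
  π[u,v,d,b,w,a]((σ[b<=7](R) ⋈[b=d] σ[d>6](T))) → 4

E1 and E2 produce the same multiset:
u | v | d | b | w | a
s | t | 7 | 7 | p | 6
s | t | 7 | 7 | r | 6
t | p | 7 | 7 | p | 6
t | p | 7 | 7 | r | 6

yes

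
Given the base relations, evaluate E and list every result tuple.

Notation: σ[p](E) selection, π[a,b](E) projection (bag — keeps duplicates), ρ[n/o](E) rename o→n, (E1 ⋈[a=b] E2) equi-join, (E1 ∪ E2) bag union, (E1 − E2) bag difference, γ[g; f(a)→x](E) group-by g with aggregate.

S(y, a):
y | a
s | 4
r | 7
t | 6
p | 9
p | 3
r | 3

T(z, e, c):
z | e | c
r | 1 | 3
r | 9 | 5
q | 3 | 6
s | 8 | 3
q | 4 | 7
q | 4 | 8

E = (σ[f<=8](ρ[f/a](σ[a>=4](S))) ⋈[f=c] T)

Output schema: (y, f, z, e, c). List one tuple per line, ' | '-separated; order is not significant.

Per-node cardinality:
  S → 6
  σ[a>=4](S) → 4
  ρ[f/a](σ[a>=4](S)) → 4
  σ[f<=8](ρ[f/a](σ[a>=4](S))) → 3
  T → 6
  (σ[f<=8](ρ[f/a](σ[a>=4](S))) ⋈[f=c] T) → 2

== RESULT ==
y | f | z | e | c
r | 7 | q | 4 | 7
t | 6 | q | 3 | 6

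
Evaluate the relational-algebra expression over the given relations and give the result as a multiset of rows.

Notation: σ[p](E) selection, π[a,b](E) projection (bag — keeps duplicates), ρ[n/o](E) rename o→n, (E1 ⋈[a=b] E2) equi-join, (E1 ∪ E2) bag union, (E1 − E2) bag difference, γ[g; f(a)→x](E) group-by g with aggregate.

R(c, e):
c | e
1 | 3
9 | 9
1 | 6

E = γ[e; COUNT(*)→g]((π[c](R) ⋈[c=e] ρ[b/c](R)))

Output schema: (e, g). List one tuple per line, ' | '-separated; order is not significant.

Subexpression sizes:
  R → 3
  π[c](R) → 3
  R → 3
  ρ[b/c](R) → 3
  (π[c](R) ⋈[c=e] ρ[b/c](R)) → 1
  γ[e; COUNT(*)→g]((π[c](R) ⋈[c=e] ρ[b/c](R))) → 1

== RESULT ==
e | g
9 | 1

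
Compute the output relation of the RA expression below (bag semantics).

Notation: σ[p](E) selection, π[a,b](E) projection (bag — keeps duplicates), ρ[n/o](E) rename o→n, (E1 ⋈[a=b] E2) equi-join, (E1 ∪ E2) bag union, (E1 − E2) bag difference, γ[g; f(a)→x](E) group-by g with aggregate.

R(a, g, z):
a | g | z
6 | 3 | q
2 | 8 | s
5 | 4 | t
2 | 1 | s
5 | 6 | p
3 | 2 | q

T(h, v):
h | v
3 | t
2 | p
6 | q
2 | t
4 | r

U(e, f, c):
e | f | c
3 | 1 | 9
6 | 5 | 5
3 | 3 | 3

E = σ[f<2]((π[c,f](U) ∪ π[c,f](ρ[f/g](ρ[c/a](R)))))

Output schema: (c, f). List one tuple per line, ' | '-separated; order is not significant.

Subexpression sizes:
  U → 3
  π[c,f](U) → 3
  R → 6
  ρ[c/a](R) → 6
  ρ[f/g](ρ[c/a](R)) → 6
  π[c,f](ρ[f/g](ρ[c/a](R))) → 6
  (π[c,f](U) ∪ π[c,f](ρ[f/g](ρ[c/a](R)))) → 9
  σ[f<2]((π[c,f](U) ∪ π[c,f](ρ[f/g](ρ[c/a](R))))) → 2

== RESULT ==
c | f
2 | 1
9 | 1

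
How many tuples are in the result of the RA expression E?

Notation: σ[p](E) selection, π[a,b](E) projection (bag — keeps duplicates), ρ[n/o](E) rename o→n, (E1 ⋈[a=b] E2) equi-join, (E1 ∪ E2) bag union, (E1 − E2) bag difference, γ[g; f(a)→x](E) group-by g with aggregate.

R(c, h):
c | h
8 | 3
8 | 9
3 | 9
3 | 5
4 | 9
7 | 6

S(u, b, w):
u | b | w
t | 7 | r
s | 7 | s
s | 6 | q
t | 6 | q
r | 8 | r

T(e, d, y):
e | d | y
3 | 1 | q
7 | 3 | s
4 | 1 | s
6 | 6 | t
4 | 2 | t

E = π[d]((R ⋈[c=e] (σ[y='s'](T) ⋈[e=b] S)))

Stepwise |·|:
  R → 6
  T → 5
  σ[y='s'](T) → 2
  S → 5
  (σ[y='s'](T) ⋈[e=b] S) → 2
  (R ⋈[c=e] (σ[y='s'](T) ⋈[e=b] S)) → 2
  π[d]((R ⋈[c=e] (σ[y='s'](T) ⋈[e=b] S))) → 2

|E| = 2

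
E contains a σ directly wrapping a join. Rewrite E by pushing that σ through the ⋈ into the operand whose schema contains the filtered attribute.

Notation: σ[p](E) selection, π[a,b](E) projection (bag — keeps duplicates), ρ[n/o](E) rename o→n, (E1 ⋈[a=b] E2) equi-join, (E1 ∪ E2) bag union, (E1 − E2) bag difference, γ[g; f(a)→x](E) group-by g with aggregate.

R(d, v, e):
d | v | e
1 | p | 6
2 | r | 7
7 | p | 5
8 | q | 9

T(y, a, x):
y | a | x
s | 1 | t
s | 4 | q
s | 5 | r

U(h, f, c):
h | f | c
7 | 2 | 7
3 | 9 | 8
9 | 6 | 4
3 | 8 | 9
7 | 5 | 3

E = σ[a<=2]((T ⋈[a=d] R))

σ filters on a, owned by the left side.
E' = (σ[a<=2](T) ⋈[a=d] R)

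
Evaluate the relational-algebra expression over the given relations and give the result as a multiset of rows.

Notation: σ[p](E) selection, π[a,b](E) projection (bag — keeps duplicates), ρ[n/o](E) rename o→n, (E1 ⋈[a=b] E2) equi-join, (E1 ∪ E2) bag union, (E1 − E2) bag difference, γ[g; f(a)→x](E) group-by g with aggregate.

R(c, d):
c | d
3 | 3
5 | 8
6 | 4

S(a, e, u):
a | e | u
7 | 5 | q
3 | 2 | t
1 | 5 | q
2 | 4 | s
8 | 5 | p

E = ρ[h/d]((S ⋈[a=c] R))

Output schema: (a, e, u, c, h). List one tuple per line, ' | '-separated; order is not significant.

Per-node cardinality:
  S → 5
  R → 3
  (S ⋈[a=c] R) → 1
  ρ[h/d]((S ⋈[a=c] R)) → 1

== RESULT ==
a | e | u | c | h
3 | 2 | t | 3 | 3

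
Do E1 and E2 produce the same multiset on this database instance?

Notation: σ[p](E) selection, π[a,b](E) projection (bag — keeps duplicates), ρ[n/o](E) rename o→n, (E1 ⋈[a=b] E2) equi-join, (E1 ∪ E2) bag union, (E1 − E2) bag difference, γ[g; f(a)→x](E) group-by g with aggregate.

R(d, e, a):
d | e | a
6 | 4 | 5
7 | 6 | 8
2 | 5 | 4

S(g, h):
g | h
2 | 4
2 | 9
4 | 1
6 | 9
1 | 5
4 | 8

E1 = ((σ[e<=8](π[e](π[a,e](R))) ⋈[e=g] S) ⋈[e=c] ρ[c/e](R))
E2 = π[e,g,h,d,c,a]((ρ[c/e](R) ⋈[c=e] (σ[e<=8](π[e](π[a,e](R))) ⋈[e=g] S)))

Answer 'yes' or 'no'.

E1 subexpression sizes:
  R → 3
  π[a,e](R) → 3
  π[e](π[a,e](R)) → 3
  σ[e<=8](π[e](π[a,e](R))) → 3
  S → 6
  (σ[e<=8](π[e](π[a,e](R))) ⋈[e=g] S) → 3
  R → 3
  ρ[c/e](R) → 3
  ((σ[e<=8](π[e](π[a,e](R))) ⋈[e=g] S) ⋈[e=c] ρ[c/e](R)) → 3
E2 subexpression sizes:
  R → 3
  ρ[c/e](R) → 3
  R → 3
  π[a,e](R) → 3
  π[e](π[a,e](R)) → 3
  σ[e<=8](π[e](π[a,e](R))) → 3
  S → 6
  (σ[e<=8](π[e](π[a,e](R))) ⋈[e=g] S) → 3
  (ρ[c/e](R) ⋈[c=e] (σ[e<=8](π[e](π[a,e](R))) ⋈[e=g] S)) → 3
  π[e,g,h,d,c,a]((ρ[c/e](R) ⋈[c=e] (σ[e<=8](π[e](π[a,e](R))) ⋈[e=g] S))) → 3

E1 and E2 produce the same multiset:
e | g | h | d | c | a
4 | 4 | 1 | 6 | 4 | 5
4 | 4 | 8 | 6 | 4 | 5
6 | 6 | 9 | 7 | 6 | 8

yes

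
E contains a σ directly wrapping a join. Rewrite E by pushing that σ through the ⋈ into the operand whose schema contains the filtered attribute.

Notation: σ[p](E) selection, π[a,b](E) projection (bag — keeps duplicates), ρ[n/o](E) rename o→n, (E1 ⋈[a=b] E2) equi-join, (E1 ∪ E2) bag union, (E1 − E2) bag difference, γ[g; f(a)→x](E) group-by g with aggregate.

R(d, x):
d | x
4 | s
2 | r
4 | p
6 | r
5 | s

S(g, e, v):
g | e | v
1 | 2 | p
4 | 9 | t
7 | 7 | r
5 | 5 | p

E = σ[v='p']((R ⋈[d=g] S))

σ filters on v, owned by the right side.
E' = (R ⋈[d=g] σ[v='p'](S))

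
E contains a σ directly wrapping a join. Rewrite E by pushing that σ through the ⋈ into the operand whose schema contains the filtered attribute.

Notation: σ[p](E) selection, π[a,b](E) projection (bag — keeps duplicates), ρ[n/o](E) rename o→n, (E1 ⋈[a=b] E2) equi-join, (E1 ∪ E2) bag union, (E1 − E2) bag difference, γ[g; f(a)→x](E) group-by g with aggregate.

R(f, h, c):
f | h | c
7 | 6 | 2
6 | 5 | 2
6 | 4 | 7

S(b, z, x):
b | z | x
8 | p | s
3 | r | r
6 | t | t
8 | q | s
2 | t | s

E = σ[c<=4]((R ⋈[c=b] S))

σ filters on c, owned by the left side.
E' = (σ[c<=4](R) ⋈[c=b] S)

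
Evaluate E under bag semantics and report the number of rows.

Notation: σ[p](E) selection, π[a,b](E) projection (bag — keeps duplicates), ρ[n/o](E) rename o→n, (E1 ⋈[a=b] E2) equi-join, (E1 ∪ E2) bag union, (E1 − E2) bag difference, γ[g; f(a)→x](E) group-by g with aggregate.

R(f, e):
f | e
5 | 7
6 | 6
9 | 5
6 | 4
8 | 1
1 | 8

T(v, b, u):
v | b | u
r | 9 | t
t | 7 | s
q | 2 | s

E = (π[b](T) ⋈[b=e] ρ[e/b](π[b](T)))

Stepwise |·|:
  T → 3
  π[b](T) → 3
  T → 3
  π[b](T) → 3
  ρ[e/b](π[b](T)) → 3
  (π[b](T) ⋈[b=e] ρ[e/b](π[b](T))) → 3

|E| = 3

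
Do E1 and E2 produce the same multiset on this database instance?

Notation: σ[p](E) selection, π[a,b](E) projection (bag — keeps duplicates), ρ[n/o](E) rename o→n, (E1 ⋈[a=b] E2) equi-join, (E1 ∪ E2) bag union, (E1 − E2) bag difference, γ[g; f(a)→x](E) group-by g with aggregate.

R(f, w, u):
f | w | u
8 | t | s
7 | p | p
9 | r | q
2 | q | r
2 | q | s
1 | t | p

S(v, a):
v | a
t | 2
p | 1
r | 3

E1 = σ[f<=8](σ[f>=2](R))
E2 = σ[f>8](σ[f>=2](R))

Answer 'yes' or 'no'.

E1 subexpression sizes:
  R → 6
  σ[f>=2](R) → 5
  σ[f<=8](σ[f>=2](R)) → 4
E2 subexpression sizes:
  R → 6
  σ[f>=2](R) → 5
  σ[f>8](σ[f>=2](R)) → 1

E1 result:
f | w | u
2 | q | r
2 | q | s
7 | p | p
8 | t | s
E2 result:
f | w | u
9 | r | q
Witness: (7, 'p', 'p') appears 1× in E1 but 0× in E2.

no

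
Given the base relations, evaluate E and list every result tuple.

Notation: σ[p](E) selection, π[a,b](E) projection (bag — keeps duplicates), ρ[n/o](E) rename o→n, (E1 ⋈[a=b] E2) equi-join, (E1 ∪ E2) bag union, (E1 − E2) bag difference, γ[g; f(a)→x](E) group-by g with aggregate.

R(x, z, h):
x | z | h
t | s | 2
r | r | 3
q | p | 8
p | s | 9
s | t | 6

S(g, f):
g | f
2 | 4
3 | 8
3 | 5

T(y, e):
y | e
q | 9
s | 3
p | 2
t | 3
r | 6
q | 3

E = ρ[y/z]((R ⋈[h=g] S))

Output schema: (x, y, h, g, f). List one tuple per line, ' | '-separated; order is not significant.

Per-node cardinality:
  R → 5
  S → 3
  (R ⋈[h=g] S) → 3
  ρ[y/z]((R ⋈[h=g] S)) → 3

== RESULT ==
x | y | h | g | f
r | r | 3 | 3 | 5
r | r | 3 | 3 | 8
t | s | 2 | 2 | 4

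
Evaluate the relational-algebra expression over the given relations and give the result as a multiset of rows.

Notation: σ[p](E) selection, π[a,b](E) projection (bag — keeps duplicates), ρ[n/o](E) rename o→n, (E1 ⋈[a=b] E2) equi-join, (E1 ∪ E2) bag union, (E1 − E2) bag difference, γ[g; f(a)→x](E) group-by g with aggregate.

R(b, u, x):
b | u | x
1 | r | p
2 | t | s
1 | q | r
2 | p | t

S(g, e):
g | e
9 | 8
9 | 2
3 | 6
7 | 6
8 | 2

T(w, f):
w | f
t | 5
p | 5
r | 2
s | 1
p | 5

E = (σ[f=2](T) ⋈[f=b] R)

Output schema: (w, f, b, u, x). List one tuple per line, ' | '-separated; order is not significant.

Row counts bottom-up:
  T → 5
  σ[f=2](T) → 1
  R → 4
  (σ[f=2](T) ⋈[f=b] R) → 2

== RESULT ==
w | f | b | u | x
r | 2 | 2 | p | t
r | 2 | 2 | t | s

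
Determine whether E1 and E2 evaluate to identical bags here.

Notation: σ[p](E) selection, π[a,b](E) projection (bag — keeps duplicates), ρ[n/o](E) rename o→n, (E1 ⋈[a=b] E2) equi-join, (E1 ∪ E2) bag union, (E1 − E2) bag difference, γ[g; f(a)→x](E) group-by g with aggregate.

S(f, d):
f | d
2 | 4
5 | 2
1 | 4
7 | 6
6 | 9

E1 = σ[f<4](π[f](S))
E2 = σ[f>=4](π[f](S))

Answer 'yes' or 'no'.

E1 row counts bottom-up:
  S → 5
  π[f](S) → 5
  σ[f<4](π[f](S)) → 2
E2 row counts bottom-up:
  S → 5
  π[f](S) → 5
  σ[f>=4](π[f](S)) → 3

E1 result:
f
1
2
E2 result:
f
5
6
7
Witness: (6,) appears 0× in E1 but 1× in E2.

no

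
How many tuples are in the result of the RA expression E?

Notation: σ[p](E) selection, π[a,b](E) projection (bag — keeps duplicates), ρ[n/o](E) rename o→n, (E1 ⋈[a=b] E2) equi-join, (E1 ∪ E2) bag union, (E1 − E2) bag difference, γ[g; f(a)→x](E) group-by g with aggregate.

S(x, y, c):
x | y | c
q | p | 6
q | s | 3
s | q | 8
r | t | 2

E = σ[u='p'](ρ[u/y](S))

Per-node cardinality:
  S → 4
  ρ[u/y](S) → 4
  σ[u='p'](ρ[u/y](S)) → 1

|E| = 1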